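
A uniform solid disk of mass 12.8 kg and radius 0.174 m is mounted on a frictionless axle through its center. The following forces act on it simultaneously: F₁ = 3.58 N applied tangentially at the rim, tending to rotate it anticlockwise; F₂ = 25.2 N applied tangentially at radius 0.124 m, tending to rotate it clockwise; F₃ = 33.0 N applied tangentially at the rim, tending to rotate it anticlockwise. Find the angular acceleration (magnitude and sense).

I = ½MR² = (1/2)(12.8)(0.174)² = 0.1938 kg·m².
Taking anticlockwise as positive: τ₁ = +(3.58)(0.174) = +0.6229 N·m; τ₂ = −(25.2)(0.124) = −3.125 N·m; τ₃ = +(33.0)(0.174) = +5.742 N·m.
Net torque τ = 3.240 N·m.
α = τ/I = 3.240/0.1938 = 16.72 rad/s².

α ≈ 16.7 rad/s², anticlockwise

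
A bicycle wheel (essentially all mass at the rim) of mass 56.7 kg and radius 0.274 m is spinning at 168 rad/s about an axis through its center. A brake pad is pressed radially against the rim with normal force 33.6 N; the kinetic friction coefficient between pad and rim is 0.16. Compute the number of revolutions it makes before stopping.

≈ 6490 revolutions

I = MR² = (56.7)(0.274)² = 4.257 kg·m².
Friction force f = μN = (0.16)(33.6) = 5.376 N at the rim; torque magnitude τ = fR = 1.473 N·m, opposing ω.
|α| = τ/I = 1.473/4.257 = 0.3460 rad/s² (deceleration).
ω² = ω₀² − 2|α|θ with ω = 0 ⇒ θ = ω₀²/(2|α|) = 40780 rad = 6491 rev.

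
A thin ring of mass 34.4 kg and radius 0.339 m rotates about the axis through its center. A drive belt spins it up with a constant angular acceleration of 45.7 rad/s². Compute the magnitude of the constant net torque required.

I = MR² = (34.4)(0.339)² = 3.953 kg·m².
τ = Iα = (3.953)(45.70) = 180.7 N·m.

τ ≈ 181 N·m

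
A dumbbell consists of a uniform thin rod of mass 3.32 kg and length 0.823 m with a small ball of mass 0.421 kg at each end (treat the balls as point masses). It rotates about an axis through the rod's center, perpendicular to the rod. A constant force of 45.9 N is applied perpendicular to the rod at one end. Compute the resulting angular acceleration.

α ≈ 57.2 rad/s²

I_rod = (1/12)ML² = (1/12)(3.32)(0.823)² = 0.1874 kg·m².
I_balls = 2·m·(L/2)² = 2(0.421)(0.4115)² = 0.1426 kg·m².
Total I = 0.3300 kg·m².
τ = F·(L/2) = (45.9)(0.411) = 18.89 N·m.
α = τ/I = 18.89/0.3300 = 57.24 rad/s².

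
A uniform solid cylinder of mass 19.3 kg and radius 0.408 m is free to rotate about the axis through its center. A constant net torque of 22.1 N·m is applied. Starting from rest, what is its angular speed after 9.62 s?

ω ≈ 132 rad/s

I = ½MR² = (1/2)(19.3)(0.408)² = 1.606 kg·m².
α = τ/I = 22.1/1.606 = 13.76 rad/s².
ω = ω₀ + αt = 0 + (13.76)(9.62) = 132.3 rad/s.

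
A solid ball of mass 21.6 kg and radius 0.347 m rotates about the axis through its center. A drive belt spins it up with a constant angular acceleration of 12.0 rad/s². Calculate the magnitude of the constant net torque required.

I = (2/5)MR² = (2/5)(21.6)(0.347)² = 1.040 kg·m².
τ = Iα = (1.040)(12.00) = 12.48 N·m.

τ ≈ 12.5 N·m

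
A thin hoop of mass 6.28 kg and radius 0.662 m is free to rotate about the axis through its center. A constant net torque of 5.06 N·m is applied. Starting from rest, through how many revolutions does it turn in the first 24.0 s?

I = MR² = (6.28)(0.662)² = 2.752 kg·m².
α = τ/I = 5.06/2.752 = 1.839 rad/s².
θ = ½αt² = ½(1.839)(24.0)² = 529.5 rad.
Revolutions = θ/(2π) = 84.27.

≈ 84.3 revolutions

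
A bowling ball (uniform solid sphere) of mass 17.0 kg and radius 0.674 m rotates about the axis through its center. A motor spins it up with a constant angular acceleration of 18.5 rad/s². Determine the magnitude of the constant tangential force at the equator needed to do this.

I = (2/5)MR² = (2/5)(17.0)(0.674)² = 3.089 kg·m².
The required torque is τ = Iα = (3.089)(18.50) = 57.15 N·m.
A tangential force at the equator gives τ = FR, so F = τ/R = 57.15/0.674 = 84.79 N.

F ≈ 84.8 N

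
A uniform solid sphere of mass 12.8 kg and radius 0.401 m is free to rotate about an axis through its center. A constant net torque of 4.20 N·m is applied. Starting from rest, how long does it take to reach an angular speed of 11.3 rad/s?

I = (2/5)MR² = (2/5)(12.8)(0.401)² = 0.8233 kg·m².
α = τ/I = 4.20/0.8233 = 5.101 rad/s².
ω = αt ⇒ t = ω/α = 11.3/5.101 = 2.215 s.

t ≈ 2.22 s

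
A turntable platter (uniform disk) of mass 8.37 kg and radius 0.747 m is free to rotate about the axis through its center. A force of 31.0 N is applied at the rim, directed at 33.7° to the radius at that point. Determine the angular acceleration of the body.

α ≈ 5.50 rad/s²

I = ½MR² = (1/2)(8.37)(0.747)² = 2.335 kg·m².
Only the tangential component produces torque: τ = F R sinθ = (31.0)(0.747) sin 33.7° = 12.85 N·m.
Newton's second law for rotation, τ = Iα, gives α = τ/I = 12.85/2.335 = 5.502 rad/s².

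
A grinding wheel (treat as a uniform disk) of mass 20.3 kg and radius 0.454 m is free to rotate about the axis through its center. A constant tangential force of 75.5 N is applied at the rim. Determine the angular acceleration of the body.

I = ½MR² = (1/2)(20.3)(0.454)² = 2.092 kg·m².
τ = F R = (75.5)(0.454) = 34.28 N·m.
From τ = Iα: α = 34.28/2.092 = 16.38 rad/s².

α ≈ 16.4 rad/s²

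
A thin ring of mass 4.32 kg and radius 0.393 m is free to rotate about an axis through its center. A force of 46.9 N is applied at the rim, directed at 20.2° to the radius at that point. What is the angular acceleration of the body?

α ≈ 9.54 rad/s²

I = MR² = (4.32)(0.393)² = 0.6672 kg·m².
Only the tangential component produces torque: τ = F R sinθ = (46.9)(0.393) sin 20.2° = 6.364 N·m.
Newton's second law for rotation, τ = Iα, gives α = τ/I = 6.364/0.6672 = 9.539 rad/s².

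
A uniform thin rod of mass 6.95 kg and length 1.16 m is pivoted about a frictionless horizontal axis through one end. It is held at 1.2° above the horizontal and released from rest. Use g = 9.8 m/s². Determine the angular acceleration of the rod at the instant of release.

α ≈ 12.7 rad/s²

About the pivot, I = (1/3)ML² = (1/3)(6.95)(1.16)² = 3.117 kg·m².
The weight acts at the center, a distance L/2 = 0.5800 m from the pivot; τ = Mg(L/2) cos 1.2° = 39.50 N·m.
α = τ/I = 39.50/3.117 = 12.67 rad/s².
(Equivalently α = (3g/(2L)) cos 1.2° = 12.67 rad/s².)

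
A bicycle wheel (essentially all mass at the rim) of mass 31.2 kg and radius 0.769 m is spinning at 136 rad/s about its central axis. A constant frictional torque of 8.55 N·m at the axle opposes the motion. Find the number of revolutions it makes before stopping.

I = MR² = (31.2)(0.769)² = 18.45 kg·m².
The net torque has magnitude 8.55 N·m, opposing ω.
|α| = τ/I = 8.550/18.45 = 0.4634 rad/s² (deceleration).
ω² = ω₀² − 2|α|θ with ω = 0 ⇒ θ = ω₀²/(2|α|) = 19960 rad = 3176 rev.

≈ 3180 revolutions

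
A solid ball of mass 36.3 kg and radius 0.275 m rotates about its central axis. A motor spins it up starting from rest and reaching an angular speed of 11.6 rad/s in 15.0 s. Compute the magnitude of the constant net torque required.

I = (2/5)MR² = (2/5)(36.3)(0.275)² = 1.098 kg·m².
α = Δω/Δt = (11.6 − 0)/15.0 = 0.7733 rad/s².
τ = Iα = (1.098)(0.7733) = 0.8492 N·m.

τ ≈ 0.849 N·m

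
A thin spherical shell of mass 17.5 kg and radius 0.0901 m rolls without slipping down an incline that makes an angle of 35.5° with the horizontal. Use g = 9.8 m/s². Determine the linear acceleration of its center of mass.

Translation along the incline: Mg sinθ − f = Ma.
Rotation about the center: fR = Iα with I = (2/3)MR². No-slip gives a = αR, so f = (I/R²)a = (2/3)M a.
Substituting: Mg sinθ = (1 + 0.6667)Ma, so a = g sinθ/(1 + 0.6667) = (9.8) sin 35.5° / 1.667 = 3.415 m/s².

a ≈ 3.41 m/s²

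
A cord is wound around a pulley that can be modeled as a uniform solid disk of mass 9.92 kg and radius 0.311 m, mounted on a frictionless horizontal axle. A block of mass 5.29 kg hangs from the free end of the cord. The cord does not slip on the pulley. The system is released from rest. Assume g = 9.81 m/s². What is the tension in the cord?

I = ½MR² = (1/2)(9.92)(0.311)² = 0.4797 kg·m².
Block: mg − T = ma. Pulley: TR = Iα. No-slip: a = αR, so T = (I/R²)a = 4.960·a.
Then mg = (m + 4.960)a, so a = (5.29)(9.81)/(5.29 + 4.960) = 5.063 m/s².
T = 4.960·a = 25.11 N.

T ≈ 25.1 N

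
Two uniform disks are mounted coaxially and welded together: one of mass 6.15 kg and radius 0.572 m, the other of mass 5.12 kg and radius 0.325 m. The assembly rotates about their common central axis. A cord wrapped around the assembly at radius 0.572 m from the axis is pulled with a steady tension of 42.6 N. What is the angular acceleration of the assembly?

α ≈ 19.1 rad/s²

I = ½M₁R₁² + ½M₂R₂² = ½(6.15)(0.572)² + ½(5.12)(0.325)² = 1.276 kg·m².
τ = F r = (42.6)(0.572) = 24.37 N·m.
α = τ/I = 24.37/1.276 = 19.09 rad/s².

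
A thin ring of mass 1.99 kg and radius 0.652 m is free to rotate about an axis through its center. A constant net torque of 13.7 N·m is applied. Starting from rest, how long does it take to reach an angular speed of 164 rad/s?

I = MR² = (1.99)(0.652)² = 0.8460 kg·m².
α = τ/I = 13.7/0.8460 = 16.19 rad/s².
ω = αt ⇒ t = ω/α = 164/16.19 = 10.13 s.

t ≈ 10.1 s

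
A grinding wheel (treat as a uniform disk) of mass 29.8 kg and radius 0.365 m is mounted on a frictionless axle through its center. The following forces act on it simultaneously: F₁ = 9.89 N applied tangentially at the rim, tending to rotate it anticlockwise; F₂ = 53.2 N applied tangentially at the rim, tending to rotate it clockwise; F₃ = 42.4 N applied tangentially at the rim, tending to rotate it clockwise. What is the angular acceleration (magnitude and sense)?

I = ½MR² = (1/2)(29.8)(0.365)² = 1.985 kg·m².
Taking anticlockwise as positive: τ₁ = +(9.89)(0.365) = +3.610 N·m; τ₂ = −(53.2)(0.365) = −19.42 N·m; τ₃ = −(42.4)(0.365) = −15.48 N·m.
Net torque τ = -31.28 N·m.
α = τ/I = -31.28/1.985 = -15.76 rad/s².

α ≈ 15.8 rad/s², clockwise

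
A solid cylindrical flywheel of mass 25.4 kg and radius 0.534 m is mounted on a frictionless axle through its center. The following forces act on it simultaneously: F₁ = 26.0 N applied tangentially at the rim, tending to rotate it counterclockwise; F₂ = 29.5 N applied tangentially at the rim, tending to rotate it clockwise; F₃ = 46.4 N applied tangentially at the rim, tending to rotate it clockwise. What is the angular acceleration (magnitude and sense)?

α ≈ 7.36 rad/s², clockwise

I = ½MR² = (1/2)(25.4)(0.534)² = 3.621 kg·m².
Taking counterclockwise as positive: τ₁ = +(26.0)(0.534) = +13.88 N·m; τ₂ = −(29.5)(0.534) = −15.75 N·m; τ₃ = −(46.4)(0.534) = −24.78 N·m.
Net torque τ = -26.65 N·m.
α = τ/I = -26.65/3.621 = -7.358 rad/s².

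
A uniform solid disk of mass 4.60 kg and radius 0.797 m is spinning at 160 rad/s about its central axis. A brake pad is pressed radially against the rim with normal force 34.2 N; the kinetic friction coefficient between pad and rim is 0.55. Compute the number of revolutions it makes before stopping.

I = ½MR² = (1/2)(4.60)(0.797)² = 1.461 kg·m².
Friction force f = μN = (0.55)(34.2) = 18.81 N at the rim; torque magnitude τ = fR = 14.99 N·m, opposing ω.
|α| = τ/I = 14.99/1.461 = 10.26 rad/s² (deceleration).
ω² = ω₀² − 2|α|θ with ω = 0 ⇒ θ = ω₀²/(2|α|) = 1247 rad = 198.5 rev.

≈ 199 revolutions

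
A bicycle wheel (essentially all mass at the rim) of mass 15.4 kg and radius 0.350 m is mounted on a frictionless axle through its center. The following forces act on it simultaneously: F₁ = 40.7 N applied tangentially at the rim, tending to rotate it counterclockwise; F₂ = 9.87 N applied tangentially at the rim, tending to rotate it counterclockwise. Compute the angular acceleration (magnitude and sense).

α ≈ 9.38 rad/s², counterclockwise

I = MR² = (15.4)(0.350)² = 1.886 kg·m².
Taking counterclockwise as positive: τ₁ = +(40.7)(0.350) = +14.24 N·m; τ₂ = +(9.87)(0.350) = +3.454 N·m.
Net torque τ = 17.70 N·m.
α = τ/I = 17.70/1.886 = 9.382 rad/s².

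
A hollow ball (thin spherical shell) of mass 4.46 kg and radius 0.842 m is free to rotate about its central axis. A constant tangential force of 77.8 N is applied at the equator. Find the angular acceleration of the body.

α ≈ 31.1 rad/s²

I = (2/3)MR² = (2/3)(4.46)(0.842)² = 2.108 kg·m².
τ = F R = (77.8)(0.842) = 65.51 N·m.
Newton's second law for rotation, τ = Iα, gives α = τ/I = 65.51/2.108 = 31.08 rad/s².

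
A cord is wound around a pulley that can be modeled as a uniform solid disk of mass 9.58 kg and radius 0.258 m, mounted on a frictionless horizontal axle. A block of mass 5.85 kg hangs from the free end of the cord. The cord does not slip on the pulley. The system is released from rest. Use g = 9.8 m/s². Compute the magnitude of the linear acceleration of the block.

a ≈ 5.39 m/s²

I = ½MR² = (1/2)(9.58)(0.258)² = 0.3188 kg·m².
Block: mg − T = ma. Pulley: TR = Iα. No-slip: a = αR, so T = (I/R²)a = 4.790·a.
Then mg = (m + 4.790)a, so a = (5.85)(9.8)/(5.85 + 4.790) = 5.388 m/s².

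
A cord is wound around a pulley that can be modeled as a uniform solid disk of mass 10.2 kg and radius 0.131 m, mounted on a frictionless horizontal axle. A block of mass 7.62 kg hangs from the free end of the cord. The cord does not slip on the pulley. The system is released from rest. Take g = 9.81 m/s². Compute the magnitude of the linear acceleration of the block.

I = ½MR² = (1/2)(10.2)(0.131)² = 0.08752 kg·m².
Block: mg − T = ma. Pulley: TR = Iα. No-slip: a = αR, so T = (I/R²)a = 5.100·a.
Then mg = (m + 5.100)a, so a = (7.62)(9.81)/(7.62 + 5.100) = 5.877 m/s².

a ≈ 5.88 m/s²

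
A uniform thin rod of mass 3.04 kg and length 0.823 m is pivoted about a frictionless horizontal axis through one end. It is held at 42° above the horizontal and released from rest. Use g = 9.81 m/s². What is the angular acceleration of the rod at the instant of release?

About the pivot, I = (1/3)ML² = (1/3)(3.04)(0.823)² = 0.6864 kg·m².
The weight acts at the center, a distance L/2 = 0.4115 m from the pivot; τ = Mg(L/2) cos 42° = 9.120 N·m.
α = τ/I = 9.120/0.6864 = 13.29 rad/s².

α ≈ 13.3 rad/s²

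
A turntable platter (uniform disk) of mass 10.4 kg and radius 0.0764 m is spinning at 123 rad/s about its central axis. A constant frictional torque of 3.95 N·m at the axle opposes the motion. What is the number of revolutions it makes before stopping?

≈ 9.25 revolutions

I = ½MR² = (1/2)(10.4)(0.0764)² = 0.03035 kg·m².
The net torque has magnitude 3.95 N·m, opposing ω.
|α| = τ/I = 3.950/0.03035 = 130.1 rad/s² (deceleration).
ω² = ω₀² − 2|α|θ with ω = 0 ⇒ θ = ω₀²/(2|α|) = 58.13 rad = 9.251 rev.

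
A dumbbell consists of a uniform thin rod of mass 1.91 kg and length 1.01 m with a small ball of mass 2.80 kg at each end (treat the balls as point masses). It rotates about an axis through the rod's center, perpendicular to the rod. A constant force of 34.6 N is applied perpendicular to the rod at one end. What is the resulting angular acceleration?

α ≈ 11.0 rad/s²

I_rod = (1/12)ML² = (1/12)(1.91)(1.01)² = 0.1624 kg·m².
I_balls = 2·m·(L/2)² = 2(2.80)(0.5050)² = 1.428 kg·m².
Total I = 1.591 kg·m².
τ = F·(L/2) = (34.6)(0.505) = 17.47 N·m.
α = τ/I = 17.47/1.591 = 10.99 rad/s².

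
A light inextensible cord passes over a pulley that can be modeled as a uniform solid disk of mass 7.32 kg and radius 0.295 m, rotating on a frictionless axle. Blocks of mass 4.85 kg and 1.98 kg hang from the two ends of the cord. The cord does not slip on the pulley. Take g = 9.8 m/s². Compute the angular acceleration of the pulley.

α ≈ 9.09 rad/s²

I = ½MR² = (1/2)(7.32)(0.295)² = 0.3185 kg·m².
Heavier block: m₁g − T₁ = m₁a. Lighter block: T₂ − m₂g = m₂a.
Pulley: (T₁ − T₂)R = Iα = I(a/R), so T₁ − T₂ = (I/R²)a = (1/2)M_p a = 3.660·a.
Adding the three: (m₁ − m₂)g = (m₁ + m₂ + 3.660)a, so a = (4.85 − 1.98)(9.8)/(4.85 + 1.98 + 3.660) = 2.681 m/s².
α = a/R = 2.681/0.295 = 9.089 rad/s².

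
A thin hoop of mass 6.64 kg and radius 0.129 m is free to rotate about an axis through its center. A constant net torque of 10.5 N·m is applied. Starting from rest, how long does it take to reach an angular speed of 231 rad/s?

t ≈ 2.43 s

I = MR² = (6.64)(0.129)² = 0.1105 kg·m².
α = τ/I = 10.5/0.1105 = 95.03 rad/s².
ω = αt ⇒ t = ω/α = 231/95.03 = 2.431 s.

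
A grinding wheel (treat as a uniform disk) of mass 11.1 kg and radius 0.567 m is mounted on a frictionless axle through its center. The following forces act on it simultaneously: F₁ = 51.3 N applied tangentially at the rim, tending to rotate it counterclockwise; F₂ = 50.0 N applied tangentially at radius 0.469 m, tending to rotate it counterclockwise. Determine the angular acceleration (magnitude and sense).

α ≈ 29.4 rad/s², counterclockwise

I = ½MR² = (1/2)(11.1)(0.567)² = 1.784 kg·m².
Taking counterclockwise as positive: τ₁ = +(51.3)(0.567) = +29.09 N·m; τ₂ = +(50.0)(0.469) = +23.45 N·m.
Net torque τ = 52.54 N·m.
α = τ/I = 52.54/1.784 = 29.44 rad/s².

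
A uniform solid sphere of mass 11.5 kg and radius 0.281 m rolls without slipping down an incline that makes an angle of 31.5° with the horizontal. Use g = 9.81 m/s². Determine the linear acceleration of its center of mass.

a ≈ 3.66 m/s²

Translation along the incline: Mg sinθ − f = Ma.
Rotation about the center: fR = Iα with I = (2/5)MR². No-slip gives a = αR, so f = (I/R²)a = (2/5)M a.
Substituting: Mg sinθ = (1 + 0.4000)Ma, so a = g sinθ/(1 + 0.4000) = (9.81) sin 31.5° / 1.400 = 3.661 m/s².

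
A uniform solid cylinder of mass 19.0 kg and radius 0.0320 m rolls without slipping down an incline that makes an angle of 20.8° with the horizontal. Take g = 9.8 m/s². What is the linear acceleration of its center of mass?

Translation along the incline: Mg sinθ − f = Ma.
Rotation about the center: fR = Iα with I = ½MR². No-slip gives a = αR, so f = (I/R²)a = (1/2)M a.
Substituting: Mg sinθ = (1 + 0.5000)Ma, so a = g sinθ/(1 + 0.5000) = (9.8) sin 20.8° / 1.500 = 2.320 m/s².

a ≈ 2.32 m/s²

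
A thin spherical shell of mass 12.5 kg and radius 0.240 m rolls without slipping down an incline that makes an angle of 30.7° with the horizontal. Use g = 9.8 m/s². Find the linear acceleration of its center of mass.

a ≈ 3.00 m/s²

Translation along the incline: Mg sinθ − f = Ma.
Rotation about the center: fR = Iα with I = (2/3)MR². No-slip gives a = αR, so f = (I/R²)a = (2/3)M a.
Substituting: Mg sinθ = (1 + 0.6667)Ma, so a = g sinθ/(1 + 0.6667) = (9.8) sin 30.7° / 1.667 = 3.002 m/s².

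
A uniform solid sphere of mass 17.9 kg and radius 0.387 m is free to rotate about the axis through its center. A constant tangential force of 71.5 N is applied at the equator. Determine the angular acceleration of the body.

α ≈ 25.8 rad/s²

I = (2/5)MR² = (2/5)(17.9)(0.387)² = 1.072 kg·m².
τ = F R = (71.5)(0.387) = 27.67 N·m.
Newton's second law for rotation, τ = Iα, gives α = τ/I = 27.67/1.072 = 25.80 rad/s².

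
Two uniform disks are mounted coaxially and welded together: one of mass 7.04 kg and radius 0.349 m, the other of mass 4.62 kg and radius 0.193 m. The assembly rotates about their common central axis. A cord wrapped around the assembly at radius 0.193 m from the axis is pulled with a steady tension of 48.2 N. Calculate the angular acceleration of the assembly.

α ≈ 18.1 rad/s²

I = ½M₁R₁² + ½M₂R₂² = ½(7.04)(0.349)² + ½(4.62)(0.193)² = 0.5148 kg·m².
τ = F r = (48.2)(0.193) = 9.303 N·m.
α = τ/I = 9.303/0.5148 = 18.07 rad/s².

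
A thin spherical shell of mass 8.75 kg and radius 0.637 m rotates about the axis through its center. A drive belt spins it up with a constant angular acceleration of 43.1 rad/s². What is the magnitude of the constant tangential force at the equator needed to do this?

F ≈ 160 N

I = (2/3)MR² = (2/3)(8.75)(0.637)² = 2.367 kg·m².
The required torque is τ = Iα = (2.367)(43.10) = 102.0 N·m.
A tangential force at the equator gives τ = FR, so F = τ/R = 102.0/0.637 = 160.2 N.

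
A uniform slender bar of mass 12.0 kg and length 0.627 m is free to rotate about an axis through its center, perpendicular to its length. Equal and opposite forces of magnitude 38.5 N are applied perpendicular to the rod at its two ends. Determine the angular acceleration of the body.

I = (1/12)ML² = (1/12)(12.0)(0.627)² = 0.3931 kg·m².
The couple gives τ = F·(L/2) + F·(L/2) = F L = (38.5)(0.627) = 24.14 N·m.
From τ = Iα: α = 24.14/0.3931 = 61.40 rad/s².

α ≈ 61.4 rad/s²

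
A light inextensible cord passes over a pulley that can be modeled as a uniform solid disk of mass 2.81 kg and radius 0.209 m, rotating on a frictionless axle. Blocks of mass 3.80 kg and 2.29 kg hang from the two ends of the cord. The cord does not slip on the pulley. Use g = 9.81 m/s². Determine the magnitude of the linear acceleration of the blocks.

I = ½MR² = (1/2)(2.81)(0.209)² = 0.06137 kg·m².
Heavier block: m₁g − T₁ = m₁a. Lighter block: T₂ − m₂g = m₂a.
Pulley: (T₁ − T₂)R = Iα = I(a/R), so T₁ − T₂ = (I/R²)a = (1/2)M_p a = 1.405·a.
Adding the three: (m₁ − m₂)g = (m₁ + m₂ + 1.405)a, so a = (3.80 − 2.29)(9.81)/(3.80 + 2.29 + 1.405) = 1.976 m/s².

a ≈ 1.98 m/s²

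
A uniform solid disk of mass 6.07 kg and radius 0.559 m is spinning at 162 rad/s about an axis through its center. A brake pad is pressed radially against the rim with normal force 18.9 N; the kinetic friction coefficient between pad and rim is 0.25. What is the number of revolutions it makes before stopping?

I = ½MR² = (1/2)(6.07)(0.559)² = 0.9484 kg·m².
Friction force f = μN = (0.25)(18.9) = 4.725 N at the rim; torque magnitude τ = fR = 2.641 N·m, opposing ω.
|α| = τ/I = 2.641/0.9484 = 2.785 rad/s² (deceleration).
ω² = ω₀² − 2|α|θ with ω = 0 ⇒ θ = ω₀²/(2|α|) = 4712 rad = 749.9 rev.

≈ 750 revolutions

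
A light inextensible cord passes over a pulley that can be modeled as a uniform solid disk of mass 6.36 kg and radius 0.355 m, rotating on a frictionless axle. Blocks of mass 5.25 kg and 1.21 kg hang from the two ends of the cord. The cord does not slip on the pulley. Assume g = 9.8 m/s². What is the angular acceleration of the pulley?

I = ½MR² = (1/2)(6.36)(0.355)² = 0.4008 kg·m².
Heavier block: m₁g − T₁ = m₁a. Lighter block: T₂ − m₂g = m₂a.
Pulley: (T₁ − T₂)R = Iα = I(a/R), so T₁ − T₂ = (I/R²)a = (1/2)M_p a = 3.180·a.
Adding the three: (m₁ − m₂)g = (m₁ + m₂ + 3.180)a, so a = (5.25 − 1.21)(9.8)/(5.25 + 1.21 + 3.180) = 4.107 m/s².
α = a/R = 4.107/0.355 = 11.57 rad/s².

α ≈ 11.6 rad/s²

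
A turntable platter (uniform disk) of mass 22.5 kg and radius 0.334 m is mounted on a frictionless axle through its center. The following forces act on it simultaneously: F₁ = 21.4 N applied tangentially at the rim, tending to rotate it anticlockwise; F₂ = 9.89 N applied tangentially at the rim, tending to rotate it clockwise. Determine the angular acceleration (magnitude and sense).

α ≈ 3.06 rad/s², anticlockwise

I = ½MR² = (1/2)(22.5)(0.334)² = 1.255 kg·m².
Taking anticlockwise as positive: τ₁ = +(21.4)(0.334) = +7.148 N·m; τ₂ = −(9.89)(0.334) = −3.303 N·m.
Net torque τ = 3.844 N·m.
α = τ/I = 3.844/1.255 = 3.063 rad/s².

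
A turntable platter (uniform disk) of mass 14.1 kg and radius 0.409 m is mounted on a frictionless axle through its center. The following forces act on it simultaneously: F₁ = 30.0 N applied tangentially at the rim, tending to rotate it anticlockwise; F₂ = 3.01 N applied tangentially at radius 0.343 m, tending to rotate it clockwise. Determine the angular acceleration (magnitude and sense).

I = ½MR² = (1/2)(14.1)(0.409)² = 1.179 kg·m².
Taking anticlockwise as positive: τ₁ = +(30.0)(0.409) = +12.27 N·m; τ₂ = −(3.01)(0.343) = −1.032 N·m.
Net torque τ = 11.24 N·m.
α = τ/I = 11.24/1.179 = 9.529 rad/s².

α ≈ 9.53 rad/s², anticlockwise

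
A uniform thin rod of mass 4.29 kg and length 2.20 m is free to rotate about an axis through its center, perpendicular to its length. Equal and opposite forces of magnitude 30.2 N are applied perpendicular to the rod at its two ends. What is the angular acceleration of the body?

I = (1/12)ML² = (1/12)(4.29)(2.20)² = 1.730 kg·m².
The couple gives τ = F·(L/2) + F·(L/2) = F L = (30.2)(2.20) = 66.44 N·m.
Newton's second law for rotation, τ = Iα, gives α = τ/I = 66.44/1.730 = 38.40 rad/s².

α ≈ 38.4 rad/s²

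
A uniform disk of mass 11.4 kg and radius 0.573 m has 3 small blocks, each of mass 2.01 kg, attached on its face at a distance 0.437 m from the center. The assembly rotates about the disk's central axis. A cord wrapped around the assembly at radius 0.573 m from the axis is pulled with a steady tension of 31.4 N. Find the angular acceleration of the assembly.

α ≈ 5.95 rad/s²

I_disk = ½MR² = ½(11.4)(0.573)² = 1.871 kg·m².
I_blocks = 3·m·r² = 3(2.01)(0.437)² = 1.152 kg·m².
Total I = 3.023 kg·m².
τ = F r = (31.4)(0.573) = 17.99 N·m.
α = τ/I = 17.99/3.023 = 5.952 rad/s².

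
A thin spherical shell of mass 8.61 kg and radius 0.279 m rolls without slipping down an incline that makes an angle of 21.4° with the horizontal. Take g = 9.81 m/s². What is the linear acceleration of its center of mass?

Translation along the incline: Mg sinθ − f = Ma.
Rotation about the center: fR = Iα with I = (2/3)MR². No-slip gives a = αR, so f = (I/R²)a = (2/3)M a.
Substituting: Mg sinθ = (1 + 0.6667)Ma, so a = g sinθ/(1 + 0.6667) = (9.81) sin 21.4° / 1.667 = 2.148 m/s².

a ≈ 2.15 m/s²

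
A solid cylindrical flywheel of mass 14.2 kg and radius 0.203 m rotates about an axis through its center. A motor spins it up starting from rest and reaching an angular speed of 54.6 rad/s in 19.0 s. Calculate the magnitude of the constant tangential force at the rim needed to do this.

F ≈ 4.14 N

I = ½MR² = (1/2)(14.2)(0.203)² = 0.2926 kg·m².
α = Δω/Δt = (54.6 − 0)/19.0 = 2.874 rad/s².
The required torque is τ = Iα = (0.2926)(2.874) = 0.8408 N·m.
A tangential force at the rim gives τ = FR, so F = τ/R = 0.8408/0.203 = 4.142 N.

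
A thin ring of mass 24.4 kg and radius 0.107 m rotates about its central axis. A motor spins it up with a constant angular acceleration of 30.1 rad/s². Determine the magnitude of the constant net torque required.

τ ≈ 8.41 N·m

I = MR² = (24.4)(0.107)² = 0.2794 kg·m².
τ = Iα = (0.2794)(30.10) = 8.409 N·m.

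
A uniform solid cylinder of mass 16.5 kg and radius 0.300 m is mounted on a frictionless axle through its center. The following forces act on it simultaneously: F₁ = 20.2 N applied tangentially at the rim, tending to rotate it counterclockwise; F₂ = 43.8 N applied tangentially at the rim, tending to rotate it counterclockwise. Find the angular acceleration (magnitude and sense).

I = ½MR² = (1/2)(16.5)(0.300)² = 0.7425 kg·m².
Taking counterclockwise as positive: τ₁ = +(20.2)(0.300) = +6.060 N·m; τ₂ = +(43.8)(0.300) = +13.14 N·m.
Net torque τ = 19.20 N·m.
α = τ/I = 19.20/0.7425 = 25.86 rad/s².

α ≈ 25.9 rad/s², counterclockwise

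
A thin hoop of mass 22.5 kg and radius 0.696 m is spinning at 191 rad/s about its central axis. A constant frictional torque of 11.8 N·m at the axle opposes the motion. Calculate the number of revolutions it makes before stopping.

≈ 2680 revolutions

I = MR² = (22.5)(0.696)² = 10.90 kg·m².
The net torque has magnitude 11.8 N·m, opposing ω.
|α| = τ/I = 11.80/10.90 = 1.083 rad/s² (deceleration).
ω² = ω₀² − 2|α|θ with ω = 0 ⇒ θ = ω₀²/(2|α|) = 16850 rad = 2681 rev.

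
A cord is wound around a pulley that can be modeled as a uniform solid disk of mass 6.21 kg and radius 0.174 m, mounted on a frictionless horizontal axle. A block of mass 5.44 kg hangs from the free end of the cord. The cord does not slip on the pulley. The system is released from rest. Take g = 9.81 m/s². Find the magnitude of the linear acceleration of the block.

a ≈ 6.25 m/s²

I = ½MR² = (1/2)(6.21)(0.174)² = 0.09401 kg·m².
Block: mg − T = ma. Pulley: TR = Iα. No-slip: a = αR, so T = (I/R²)a = 3.105·a.
Then mg = (m + 3.105)a, so a = (5.44)(9.81)/(5.44 + 3.105) = 6.245 m/s².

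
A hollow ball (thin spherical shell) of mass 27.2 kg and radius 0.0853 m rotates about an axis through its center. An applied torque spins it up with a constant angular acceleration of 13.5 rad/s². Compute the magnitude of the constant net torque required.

τ ≈ 1.78 N·m

I = (2/3)MR² = (2/3)(27.2)(0.0853)² = 0.1319 kg·m².
τ = Iα = (0.1319)(13.50) = 1.781 N·m.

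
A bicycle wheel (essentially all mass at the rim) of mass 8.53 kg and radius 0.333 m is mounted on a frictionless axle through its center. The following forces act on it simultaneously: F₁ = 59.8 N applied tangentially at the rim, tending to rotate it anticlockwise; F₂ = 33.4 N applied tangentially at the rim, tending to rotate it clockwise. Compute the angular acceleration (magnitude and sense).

I = MR² = (8.53)(0.333)² = 0.9459 kg·m².
Taking anticlockwise as positive: τ₁ = +(59.8)(0.333) = +19.91 N·m; τ₂ = −(33.4)(0.333) = −11.12 N·m.
Net torque τ = 8.791 N·m.
α = τ/I = 8.791/0.9459 = 9.294 rad/s².

α ≈ 9.29 rad/s², anticlockwise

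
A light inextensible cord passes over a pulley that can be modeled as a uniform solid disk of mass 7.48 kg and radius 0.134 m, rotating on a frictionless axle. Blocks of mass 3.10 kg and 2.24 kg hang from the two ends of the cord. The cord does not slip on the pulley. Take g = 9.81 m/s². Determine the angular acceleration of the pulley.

α ≈ 6.93 rad/s²

I = ½MR² = (1/2)(7.48)(0.134)² = 0.06716 kg·m².
Heavier block: m₁g − T₁ = m₁a. Lighter block: T₂ − m₂g = m₂a.
Pulley: (T₁ − T₂)R = Iα = I(a/R), so T₁ − T₂ = (I/R²)a = (1/2)M_p a = 3.740·a.
Adding the three: (m₁ − m₂)g = (m₁ + m₂ + 3.740)a, so a = (3.10 − 2.24)(9.81)/(3.10 + 2.24 + 3.740) = 0.9291 m/s².
α = a/R = 0.9291/0.134 = 6.934 rad/s².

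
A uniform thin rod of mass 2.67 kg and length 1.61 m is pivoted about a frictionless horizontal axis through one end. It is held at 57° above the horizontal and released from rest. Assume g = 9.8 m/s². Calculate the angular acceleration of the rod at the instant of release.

α ≈ 4.97 rad/s²

About the pivot, I = (1/3)ML² = (1/3)(2.67)(1.61)² = 2.307 kg·m².
The weight acts at the center, a distance L/2 = 0.8050 m from the pivot; τ = Mg(L/2) cos 57° = 11.47 N·m.
α = τ/I = 11.47/2.307 = 4.973 rad/s².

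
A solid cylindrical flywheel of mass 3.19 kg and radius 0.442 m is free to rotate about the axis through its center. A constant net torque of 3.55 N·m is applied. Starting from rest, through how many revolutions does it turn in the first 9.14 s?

I = ½MR² = (1/2)(3.19)(0.442)² = 0.3116 kg·m².
α = τ/I = 3.55/0.3116 = 11.39 rad/s².
θ = ½αt² = ½(11.39)(9.14)² = 475.9 rad.
Revolutions = θ/(2π) = 75.74.

≈ 75.7 revolutions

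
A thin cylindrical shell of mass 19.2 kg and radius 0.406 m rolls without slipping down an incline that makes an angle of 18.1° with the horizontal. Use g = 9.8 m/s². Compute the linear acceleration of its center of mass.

Translation along the incline: Mg sinθ − f = Ma.
Rotation about the center: fR = Iα with I = MR². No-slip gives a = αR, so f = (I/R²)a = M a.
Substituting: Mg sinθ = (1 + 1.000)Ma, so a = g sinθ/(1 + 1.000) = (9.8) sin 18.1° / 2.000 = 1.522 m/s².

a ≈ 1.52 m/s²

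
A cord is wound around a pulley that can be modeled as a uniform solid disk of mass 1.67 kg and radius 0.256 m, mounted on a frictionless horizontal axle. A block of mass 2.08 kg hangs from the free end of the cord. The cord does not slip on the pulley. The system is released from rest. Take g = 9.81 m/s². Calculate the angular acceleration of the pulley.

α ≈ 27.3 rad/s²

I = ½MR² = (1/2)(1.67)(0.256)² = 0.05472 kg·m².
Block: mg − T = ma. Pulley: TR = Iα. No-slip: a = αR, so T = (I/R²)a = 0.8350·a.
Then mg = (m + 0.8350)a, so a = (2.08)(9.81)/(2.08 + 0.8350) = 7.000 m/s².
α = a/R = 7.000/0.256 = 27.34 rad/s².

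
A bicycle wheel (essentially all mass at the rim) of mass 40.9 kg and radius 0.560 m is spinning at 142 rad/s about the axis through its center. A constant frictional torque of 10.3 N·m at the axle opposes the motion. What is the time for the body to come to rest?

I = MR² = (40.9)(0.560)² = 12.83 kg·m².
The net torque has magnitude 10.3 N·m, opposing ω.
|α| = τ/I = 10.30/12.83 = 0.8030 rad/s² (deceleration).
0 = ω₀ − |α|t ⇒ t = ω₀/|α| = 142/0.8030 = 176.8 s.

t ≈ 177 s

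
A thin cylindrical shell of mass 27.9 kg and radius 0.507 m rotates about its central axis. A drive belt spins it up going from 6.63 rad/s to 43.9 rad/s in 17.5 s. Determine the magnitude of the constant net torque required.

I = MR² = (27.9)(0.507)² = 7.172 kg·m².
α = Δω/Δt = (43.9 − 6.63)/17.5 = 2.130 rad/s².
τ = Iα = (7.172)(2.130) = 15.27 N·m.

τ ≈ 15.3 N·m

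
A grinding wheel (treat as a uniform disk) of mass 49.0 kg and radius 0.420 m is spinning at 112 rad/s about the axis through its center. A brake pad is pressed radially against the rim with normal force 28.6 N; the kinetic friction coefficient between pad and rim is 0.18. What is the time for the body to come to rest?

t ≈ 224 s

I = ½MR² = (1/2)(49.0)(0.420)² = 4.322 kg·m².
Friction force f = μN = (0.18)(28.6) = 5.148 N at the rim; torque magnitude τ = fR = 2.162 N·m, opposing ω.
|α| = τ/I = 2.162/4.322 = 0.5003 rad/s² (deceleration).
0 = ω₀ − |α|t ⇒ t = ω₀/|α| = 112/0.5003 = 223.9 s.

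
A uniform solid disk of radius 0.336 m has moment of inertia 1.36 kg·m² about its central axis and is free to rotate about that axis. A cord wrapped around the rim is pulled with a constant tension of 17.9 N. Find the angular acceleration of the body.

τ = F R = (17.9)(0.336) = 6.014 N·m.
Newton's second law for rotation, τ = Iα, gives α = τ/I = 6.014/1.360 = 4.422 rad/s².

α ≈ 4.42 rad/s²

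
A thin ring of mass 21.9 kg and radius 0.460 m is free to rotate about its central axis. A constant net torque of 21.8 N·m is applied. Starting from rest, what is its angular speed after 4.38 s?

I = MR² = (21.9)(0.460)² = 4.634 kg·m².
α = τ/I = 21.8/4.634 = 4.704 rad/s².
ω = ω₀ + αt = 0 + (4.704)(4.38) = 20.60 rad/s.

ω ≈ 20.6 rad/s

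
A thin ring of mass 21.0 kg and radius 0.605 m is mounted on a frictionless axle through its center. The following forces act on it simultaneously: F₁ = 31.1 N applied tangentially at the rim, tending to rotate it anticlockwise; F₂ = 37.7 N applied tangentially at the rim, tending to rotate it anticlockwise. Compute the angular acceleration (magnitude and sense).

α ≈ 5.42 rad/s², anticlockwise

I = MR² = (21.0)(0.605)² = 7.687 kg·m².
Taking anticlockwise as positive: τ₁ = +(31.1)(0.605) = +18.82 N·m; τ₂ = +(37.7)(0.605) = +22.81 N·m.
Net torque τ = 41.62 N·m.
α = τ/I = 41.62/7.687 = 5.415 rad/s².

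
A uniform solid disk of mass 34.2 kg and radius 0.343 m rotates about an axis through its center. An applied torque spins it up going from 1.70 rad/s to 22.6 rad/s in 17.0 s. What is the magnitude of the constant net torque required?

τ ≈ 2.47 N·m

I = ½MR² = (1/2)(34.2)(0.343)² = 2.012 kg·m².
α = Δω/Δt = (22.6 − 1.70)/17.0 = 1.229 rad/s².
τ = Iα = (2.012)(1.229) = 2.473 N·m.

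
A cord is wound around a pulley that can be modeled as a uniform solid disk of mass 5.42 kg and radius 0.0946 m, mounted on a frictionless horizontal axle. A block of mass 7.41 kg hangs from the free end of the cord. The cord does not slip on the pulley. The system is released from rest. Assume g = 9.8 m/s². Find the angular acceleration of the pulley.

I = ½MR² = (1/2)(5.42)(0.0946)² = 0.02425 kg·m².
Block: mg − T = ma. Pulley: TR = Iα. No-slip: a = αR, so T = (I/R²)a = 2.710·a.
Then mg = (m + 2.710)a, so a = (7.41)(9.8)/(7.41 + 2.710) = 7.176 m/s².
α = a/R = 7.176/0.0946 = 75.85 rad/s².

α ≈ 75.9 rad/s²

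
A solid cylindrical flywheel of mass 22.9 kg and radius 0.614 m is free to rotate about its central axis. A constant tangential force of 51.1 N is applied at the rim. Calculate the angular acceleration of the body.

I = ½MR² = (1/2)(22.9)(0.614)² = 4.317 kg·m².
τ = F R = (51.1)(0.614) = 31.38 N·m.
Newton's second law for rotation, τ = Iα, gives α = τ/I = 31.38/4.317 = 7.269 rad/s².

α ≈ 7.27 rad/s²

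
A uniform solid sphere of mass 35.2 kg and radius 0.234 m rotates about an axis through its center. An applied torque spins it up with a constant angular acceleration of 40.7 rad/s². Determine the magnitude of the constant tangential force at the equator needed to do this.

I = (2/5)MR² = (2/5)(35.2)(0.234)² = 0.7710 kg·m².
The required torque is τ = Iα = (0.7710)(40.70) = 31.38 N·m.
A tangential force at the equator gives τ = FR, so F = τ/R = 31.38/0.234 = 134.1 N.

F ≈ 134 N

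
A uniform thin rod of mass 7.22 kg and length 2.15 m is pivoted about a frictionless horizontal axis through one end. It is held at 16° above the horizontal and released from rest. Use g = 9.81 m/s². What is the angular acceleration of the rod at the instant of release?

About the pivot, I = (1/3)ML² = (1/3)(7.22)(2.15)² = 11.12 kg·m².
The weight acts at the center, a distance L/2 = 1.075 m from the pivot; τ = Mg(L/2) cos 16° = 73.19 N·m.
α = τ/I = 73.19/11.12 = 6.579 rad/s².

α ≈ 6.58 rad/s²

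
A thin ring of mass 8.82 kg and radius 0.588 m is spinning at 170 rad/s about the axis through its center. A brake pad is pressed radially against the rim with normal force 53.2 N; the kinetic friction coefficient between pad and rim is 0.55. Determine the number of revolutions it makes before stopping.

≈ 408 revolutions

I = MR² = (8.82)(0.588)² = 3.049 kg·m².
Friction force f = μN = (0.55)(53.2) = 29.26 N at the rim; torque magnitude τ = fR = 17.20 N·m, opposing ω.
|α| = τ/I = 17.20/3.049 = 5.642 rad/s² (deceleration).
ω² = ω₀² − 2|α|θ with ω = 0 ⇒ θ = ω₀²/(2|α|) = 2561 rad = 407.6 rev.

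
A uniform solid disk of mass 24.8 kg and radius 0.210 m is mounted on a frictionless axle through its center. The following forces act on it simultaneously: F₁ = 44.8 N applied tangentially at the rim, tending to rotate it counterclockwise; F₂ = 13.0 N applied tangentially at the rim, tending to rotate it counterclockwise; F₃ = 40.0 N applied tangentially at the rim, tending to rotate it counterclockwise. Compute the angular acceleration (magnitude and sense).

I = ½MR² = (1/2)(24.8)(0.210)² = 0.5468 kg·m².
Taking counterclockwise as positive: τ₁ = +(44.8)(0.210) = +9.408 N·m; τ₂ = +(13.0)(0.210) = +2.730 N·m; τ₃ = +(40.0)(0.210) = +8.400 N·m.
Net torque τ = 20.54 N·m.
α = τ/I = 20.54/0.5468 = 37.56 rad/s².

α ≈ 37.6 rad/s², counterclockwise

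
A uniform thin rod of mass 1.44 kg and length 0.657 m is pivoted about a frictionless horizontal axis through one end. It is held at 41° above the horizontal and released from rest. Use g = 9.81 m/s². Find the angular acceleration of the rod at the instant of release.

About the pivot, I = (1/3)ML² = (1/3)(1.44)(0.657)² = 0.2072 kg·m².
The weight acts at the center, a distance L/2 = 0.3285 m from the pivot; τ = Mg(L/2) cos 41° = 3.502 N·m.
α = τ/I = 3.502/0.2072 = 16.90 rad/s².

α ≈ 16.9 rad/s²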